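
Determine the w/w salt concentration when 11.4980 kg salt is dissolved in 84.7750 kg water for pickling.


Formula: Conc = salt / (water + salt) * 100
Substituting: Conc = 11.4980 / (84.7750 + 11.4980) * 100
Result: 11.9431 %


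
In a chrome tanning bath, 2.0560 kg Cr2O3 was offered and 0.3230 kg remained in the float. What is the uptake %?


Formula: Uptake = (offered - residual) / offered * 100
Substituting: Uptake = (2.0560 - 0.3230) / 2.0560 * 100
Result: 84.2899 %


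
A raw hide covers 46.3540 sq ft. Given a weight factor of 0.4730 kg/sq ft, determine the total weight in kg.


Formula: Weight = area * weight_per_sqft
Substituting: Weight = 46.3540 * 0.4730
Result: 21.9254 kg


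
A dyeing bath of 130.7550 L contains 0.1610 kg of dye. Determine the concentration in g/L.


Formula: Conc = dye_mass(kg) / volume(L) * 1000
Substituting: Conc = 0.1610 / 130.7550 * 1000
Result: 1.2313 g/L


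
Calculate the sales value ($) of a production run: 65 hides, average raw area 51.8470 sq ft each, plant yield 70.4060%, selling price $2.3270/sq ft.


Raw_total = N * avg_area = 65 * 51.8470 = 3370.0550 sq ft
Finished = Raw_total * yield / 100 = 3370.0550 * 70.4060 / 100 = 2372.7209 sq ft
Value = Finished * price = 2372.7209 * 2.3270 = 5521.3216 $


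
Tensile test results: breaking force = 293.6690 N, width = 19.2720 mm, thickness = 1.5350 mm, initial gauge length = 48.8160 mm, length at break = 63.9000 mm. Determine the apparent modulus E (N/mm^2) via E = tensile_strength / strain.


TS = F / (w * t) = 293.6690 / (19.2720 * 1.5350) = 9.9271 N/mm^2
strain = (Lf - L0) / L0 = (63.9000 - 48.8160) / 48.8160 = 0.3090
E = TS / strain = 9.9271 / 0.3090 = 32.1269 N/mm^2


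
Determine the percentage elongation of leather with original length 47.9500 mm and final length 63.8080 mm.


Formula: Elongation = (Lf - L0) / L0 * 100
Substituting: Elongation = (63.8080 - 47.9500) / 47.9500 * 100
Result: 33.0719 %


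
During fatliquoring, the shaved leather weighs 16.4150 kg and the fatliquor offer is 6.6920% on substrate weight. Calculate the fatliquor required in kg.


Formula: Fat = substrate * pct / 100
Substituting: Fat = 16.4150 * 6.6920 / 100
Result: 1.0985 kg


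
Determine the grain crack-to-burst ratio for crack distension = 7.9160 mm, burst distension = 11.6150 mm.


Formula: Ratio = crack / burst
Substituting: Ratio = 7.9160 / 11.6150
Result: 0.6815


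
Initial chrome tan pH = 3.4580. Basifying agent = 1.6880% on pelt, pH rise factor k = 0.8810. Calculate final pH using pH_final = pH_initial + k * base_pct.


Formula: pH_final = pH_initial + k * base_pct
Substituting: pH_final = 3.4580 + 0.8810 * 1.6880
Result: 4.9451


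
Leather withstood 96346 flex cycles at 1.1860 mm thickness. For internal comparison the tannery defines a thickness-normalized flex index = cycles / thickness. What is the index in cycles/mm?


Formula: Index = cycles / thickness
Substituting: Index = 96346 / 1.1860
Result: 81236.0877 cycles/mm


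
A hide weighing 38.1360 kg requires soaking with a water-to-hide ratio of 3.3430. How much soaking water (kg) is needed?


Formula: Water = hide_weight * ratio
Substituting: Water = 38.1360 * 3.3430
Result: 127.4886 kg


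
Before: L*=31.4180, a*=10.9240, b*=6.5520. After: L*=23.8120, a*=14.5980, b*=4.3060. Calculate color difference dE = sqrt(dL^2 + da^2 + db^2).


dL = -7.6060, da = 3.6740, db = -2.2460
dE = sqrt((-7.6060)^2 + 3.6740^2 + (-2.2460)^2) = 8.7404


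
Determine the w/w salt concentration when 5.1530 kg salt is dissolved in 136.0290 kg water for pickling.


Formula: Conc = salt / (water + salt) * 100
Substituting: Conc = 5.1530 / (136.0290 + 5.1530) * 100
Result: 3.6499 %


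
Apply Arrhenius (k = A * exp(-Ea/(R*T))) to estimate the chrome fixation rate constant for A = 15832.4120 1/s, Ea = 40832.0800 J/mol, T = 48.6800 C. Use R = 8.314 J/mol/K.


T_K = T_C + 273.15 = 48.6800 + 273.15 = 321.8300 K
exponent = -Ea / (R * T_K) = -40832.0800 / (8.314 * 321.8300) = -15.2604
k = A * exp(exponent) = 15832.4120 * exp(-15.2604) = 0.00373297 1/s


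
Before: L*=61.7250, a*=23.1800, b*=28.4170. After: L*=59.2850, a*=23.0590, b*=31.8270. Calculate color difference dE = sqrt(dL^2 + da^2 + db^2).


dL = -2.4400, da = -0.1210, db = 3.4100
dE = sqrt((-2.4400)^2 + (-0.1210)^2 + 3.4100^2) = 4.1948


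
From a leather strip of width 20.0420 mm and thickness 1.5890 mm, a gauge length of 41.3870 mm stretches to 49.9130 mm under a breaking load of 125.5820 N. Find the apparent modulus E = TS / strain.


TS = F / (w * t) = 125.5820 / (20.0420 * 1.5890) = 3.9433 N/mm^2
strain = (Lf - L0) / L0 = (49.9130 - 41.3870) / 41.3870 = 0.2060
E = TS / strain = 3.9433 / 0.2060 = 19.1417 N/mm^2


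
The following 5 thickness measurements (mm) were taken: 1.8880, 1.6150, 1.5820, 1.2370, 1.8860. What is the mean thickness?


Formula: Average = sum / n
Substituting: Average = 8.2080 / 5
Result: 1.6416 mm


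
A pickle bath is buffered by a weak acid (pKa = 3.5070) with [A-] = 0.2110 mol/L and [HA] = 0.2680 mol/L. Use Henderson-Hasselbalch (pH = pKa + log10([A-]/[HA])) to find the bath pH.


ratio = [A-] / [HA] = 0.2110 / 0.2680 = 0.7873
log10(ratio) = -0.1039
pH = pKa + log10(ratio) = 3.5070 - 0.1039 = 3.4031


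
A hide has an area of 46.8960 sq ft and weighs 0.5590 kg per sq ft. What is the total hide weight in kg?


Formula: Weight = area * weight_per_sqft
Substituting: Weight = 46.8960 * 0.5590
Result: 26.2149 kg


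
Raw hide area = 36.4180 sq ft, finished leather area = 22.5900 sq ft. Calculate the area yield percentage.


Formula: Yield = finished / raw * 100
Substituting: Yield = 22.5900 / 36.4180 * 100
Result: 62.0298 %


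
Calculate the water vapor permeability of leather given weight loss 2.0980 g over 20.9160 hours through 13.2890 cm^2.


Formula: WVP = loss / (area * time)
Substituting: WVP = 2.0980 / (13.2890 * 20.9160)
Result: 0.00754805 g/(cm^2*hr)


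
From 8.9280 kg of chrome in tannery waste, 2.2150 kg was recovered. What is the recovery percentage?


Formula: Recovery = recovered / input * 100
Substituting: Recovery = 2.2150 / 8.9280 * 100
Result: 24.8096 %


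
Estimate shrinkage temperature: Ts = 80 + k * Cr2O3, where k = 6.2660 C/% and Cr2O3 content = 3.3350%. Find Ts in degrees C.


Formula: Ts = 80 + k * Cr2O3
Substituting: Ts = 80 + 6.2660 * 3.3350
Result: 100.8971 C


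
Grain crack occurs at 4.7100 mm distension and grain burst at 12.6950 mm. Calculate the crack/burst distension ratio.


Formula: Ratio = crack / burst
Substituting: Ratio = 4.7100 / 12.6950
Result: 0.3710


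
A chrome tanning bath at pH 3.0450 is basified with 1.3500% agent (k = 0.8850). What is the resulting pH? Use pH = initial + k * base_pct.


Formula: pH_final = pH_initial + k * base_pct
Substituting: pH_final = 3.0450 + 0.8850 * 1.3500
Result: 4.2397


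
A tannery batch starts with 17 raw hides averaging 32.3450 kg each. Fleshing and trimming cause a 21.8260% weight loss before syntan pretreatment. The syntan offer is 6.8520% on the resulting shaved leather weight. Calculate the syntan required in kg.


Total_raw = N * avg_wt = 17 * 32.3450 = 549.8650 kg
Substrate = Total_raw * (1 - loss/100) = 549.8650 * (1 - 21.8260/100) = 429.8515 kg
Syntan = Substrate * pct / 100 = 429.8515 * 6.8520 / 100 = 29.4534 kg


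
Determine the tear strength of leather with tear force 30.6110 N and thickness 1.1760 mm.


Formula: Tear strength = force / thickness
Substituting: Tear strength = 30.6110 / 1.1760
Result: 26.0298 N/mm


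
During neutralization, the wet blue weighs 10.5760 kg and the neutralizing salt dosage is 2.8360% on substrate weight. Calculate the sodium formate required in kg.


Formula: Neutralizer = substrate * pct / 100
Substituting: Neutralizer = 10.5760 * 2.8360 / 100
Result: 0.2999 kg


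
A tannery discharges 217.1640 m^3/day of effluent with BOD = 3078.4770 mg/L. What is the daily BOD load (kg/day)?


Formula: BOD_load = volume * conc / 1000
Substituting: BOD_load = 217.1640 * 3078.4770 / 1000
Result: 668.5344 kg/day


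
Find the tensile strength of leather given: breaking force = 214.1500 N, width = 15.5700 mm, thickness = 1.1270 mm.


Formula: TS = force / (width * thickness)
Substituting: TS = 214.1500 / (15.5700 * 1.1270)
Result: 12.2041 N/mm^2


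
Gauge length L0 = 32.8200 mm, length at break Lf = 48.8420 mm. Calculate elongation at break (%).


Formula: Elongation = (Lf - L0) / L0 * 100
Substituting: Elongation = (48.8420 - 32.8200) / 32.8200 * 100
Result: 48.8178 %


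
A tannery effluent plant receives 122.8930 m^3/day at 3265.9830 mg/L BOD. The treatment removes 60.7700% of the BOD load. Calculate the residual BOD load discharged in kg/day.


Load_in = volume * conc / 1000 = 122.8930 * 3265.9830 / 1000 = 401.3664 kg/day
Removed = Load_in * eff / 100 = 401.3664 * 60.7700 / 100 = 243.9104 kg/day
Load_out = Load_in - Removed = 401.3664 - 243.9104 = 157.4561 kg/day


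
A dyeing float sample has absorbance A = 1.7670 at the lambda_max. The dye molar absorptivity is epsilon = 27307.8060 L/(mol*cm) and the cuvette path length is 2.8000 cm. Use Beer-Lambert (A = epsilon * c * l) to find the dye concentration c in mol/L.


Formula: c = A / (epsilon * l)
Substituting: c = 1.7670 / (27307.8060 * 2.8000)
Result: 2.3110e-05 mol/L


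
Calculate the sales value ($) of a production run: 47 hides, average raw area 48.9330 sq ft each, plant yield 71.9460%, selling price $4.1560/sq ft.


Raw_total = N * avg_area = 47 * 48.9330 = 2299.8510 sq ft
Finished = Raw_total * yield / 100 = 2299.8510 * 71.9460 / 100 = 1654.6508 sq ft
Value = Finished * price = 1654.6508 * 4.1560 = 6876.7287 $


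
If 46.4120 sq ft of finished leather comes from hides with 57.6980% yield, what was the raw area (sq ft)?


Formula: raw = finished * 100 / yield
Substituting: raw = 46.4120 * 100 / 57.6980
Result: 80.4395 sq ft


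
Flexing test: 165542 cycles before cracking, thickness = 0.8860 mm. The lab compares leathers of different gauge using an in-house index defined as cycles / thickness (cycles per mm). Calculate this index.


Formula: Index = cycles / thickness
Substituting: Index = 165542 / 0.8860
Result: 186841.9865 cycles/mm


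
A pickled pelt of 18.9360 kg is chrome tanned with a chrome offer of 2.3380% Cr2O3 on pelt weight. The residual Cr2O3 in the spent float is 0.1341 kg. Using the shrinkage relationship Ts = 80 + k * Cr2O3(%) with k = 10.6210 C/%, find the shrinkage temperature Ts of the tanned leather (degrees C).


Offered = pelt * offer_pct / 100 = 18.9360 * 2.3380 / 100 = 0.4427 kg
Uptake = offered - residual = 0.4427 - 0.1341 = 0.3086 kg
Cr2O3% on pelt = uptake / pelt * 100 = 0.3086 / 18.9360 * 100 = 1.6298 %
Ts = 80 + k * Cr2O3% = 80 + 10.6210 * 1.6298 = 97.3104 C


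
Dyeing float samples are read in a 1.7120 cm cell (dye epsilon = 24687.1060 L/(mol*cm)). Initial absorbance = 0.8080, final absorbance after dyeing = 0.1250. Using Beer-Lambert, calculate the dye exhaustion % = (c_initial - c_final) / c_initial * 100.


c_initial = A_i / (epsilon * l) = 0.8080 / (24687.1060 * 1.7120) = 1.9118e-05 mol/L
c_final = A_f / (epsilon * l) = 0.1250 / (24687.1060 * 1.7120) = 2.9576e-06 mol/L
Exhaustion = (c_initial - c_final) / c_initial * 100 = (1.9118e-05 - 2.9576e-06) / 1.9118e-05 * 100 = 84.5297 %


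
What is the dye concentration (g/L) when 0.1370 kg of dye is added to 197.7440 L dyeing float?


Formula: Conc = dye_mass(kg) / volume(L) * 1000
Substituting: Conc = 0.1370 / 197.7440 * 1000
Result: 0.6928 g/L


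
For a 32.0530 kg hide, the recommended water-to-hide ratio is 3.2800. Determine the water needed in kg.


Formula: Water = hide_weight * ratio
Substituting: Water = 32.0530 * 3.2800
Result: 105.1338 kg


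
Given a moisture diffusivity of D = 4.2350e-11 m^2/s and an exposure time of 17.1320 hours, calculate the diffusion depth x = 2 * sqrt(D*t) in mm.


t = 17.1320 hr * 3600 = 61675.2000 s
D * t = 4.2350e-11 * 61675.2000 = 2.6119e-06
x = 2 * sqrt(D*t) = 2 * sqrt(2.6119e-06) = 0.0032323 m = 3.2323 mm


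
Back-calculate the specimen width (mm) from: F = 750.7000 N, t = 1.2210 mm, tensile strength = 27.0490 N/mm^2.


Formula: w = F / (TS * t)
Substituting: w = 750.7000 / (27.0490 * 1.2210)
Result: 22.7300 mm


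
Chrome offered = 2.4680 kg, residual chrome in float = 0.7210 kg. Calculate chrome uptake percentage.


Formula: Uptake = (offered - residual) / offered * 100
Substituting: Uptake = (2.4680 - 0.7210) / 2.4680 * 100
Result: 70.7861 %


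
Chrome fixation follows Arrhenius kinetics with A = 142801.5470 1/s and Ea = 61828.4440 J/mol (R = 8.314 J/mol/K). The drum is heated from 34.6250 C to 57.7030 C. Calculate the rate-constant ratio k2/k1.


T1 = 34.6250 + 273.15 = 307.7750 K; T2 = 57.7030 + 273.15 = 330.8530 K
k1 = A * exp(-Ea/(R*T1)) = 142801.5470 * exp(-61828.4440/(8.314*307.7750)) = 4.5816e-06 1/s
k2 = A * exp(-Ea/(R*T2)) = 142801.5470 * exp(-61828.4440/(8.314*330.8530)) = 2.4716e-05 1/s
k2/k1 = 2.4716e-05 / 4.5816e-06 = 5.3947


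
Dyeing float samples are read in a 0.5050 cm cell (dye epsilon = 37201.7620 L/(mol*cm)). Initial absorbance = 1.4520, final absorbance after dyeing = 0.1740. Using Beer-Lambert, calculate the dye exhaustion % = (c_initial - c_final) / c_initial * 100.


c_initial = A_i / (epsilon * l) = 1.4520 / (37201.7620 * 0.5050) = 7.7288e-05 mol/L
c_final = A_f / (epsilon * l) = 0.1740 / (37201.7620 * 0.5050) = 9.2618e-06 mol/L
Exhaustion = (c_initial - c_final) / c_initial * 100 = (7.7288e-05 - 9.2618e-06) / 7.7288e-05 * 100 = 88.0165 %


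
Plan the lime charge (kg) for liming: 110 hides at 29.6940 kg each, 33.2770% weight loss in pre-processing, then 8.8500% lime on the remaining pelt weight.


Total_raw = N * avg_wt = 110 * 29.6940 = 3266.3400 kg
Substrate = Total_raw * (1 - loss/100) = 3266.3400 * (1 - 33.2770/100) = 2179.4000 kg
Lime = Substrate * pct / 100 = 2179.4000 * 8.8500 / 100 = 192.8769 kg


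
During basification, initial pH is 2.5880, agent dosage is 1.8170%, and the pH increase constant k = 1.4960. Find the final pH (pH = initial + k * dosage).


Formula: pH_final = pH_initial + k * base_pct
Substituting: pH_final = 2.5880 + 1.4960 * 1.8170
Result: 5.3062


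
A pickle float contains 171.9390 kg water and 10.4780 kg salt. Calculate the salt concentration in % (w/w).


Formula: Conc = salt / (water + salt) * 100
Substituting: Conc = 10.4780 / (171.9390 + 10.4780) * 100
Result: 5.7440 %


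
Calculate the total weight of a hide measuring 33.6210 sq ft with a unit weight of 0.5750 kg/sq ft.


Formula: Weight = area * weight_per_sqft
Substituting: Weight = 33.6210 * 0.5750
Result: 19.3321 kg


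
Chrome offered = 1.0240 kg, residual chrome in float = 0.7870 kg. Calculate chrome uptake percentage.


Formula: Uptake = (offered - residual) / offered * 100
Substituting: Uptake = (1.0240 - 0.7870) / 1.0240 * 100
Result: 23.1445 %


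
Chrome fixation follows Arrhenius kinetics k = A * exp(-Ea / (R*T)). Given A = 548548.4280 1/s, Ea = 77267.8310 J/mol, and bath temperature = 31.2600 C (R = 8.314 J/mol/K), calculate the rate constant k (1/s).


T_K = T_C + 273.15 = 31.2600 + 273.15 = 304.4100 K
exponent = -Ea / (R * T_K) = -77267.8310 / (8.314 * 304.4100) = -30.5302
k = A * exp(exponent) = 548548.4280 * exp(-30.5302) = 3.0207e-08 1/s


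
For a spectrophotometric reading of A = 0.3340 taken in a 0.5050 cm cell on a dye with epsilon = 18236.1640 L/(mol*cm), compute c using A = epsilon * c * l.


Formula: c = A / (epsilon * l)
Substituting: c = 0.3340 / (18236.1640 * 0.5050)
Result: 3.6268e-05 mol/L


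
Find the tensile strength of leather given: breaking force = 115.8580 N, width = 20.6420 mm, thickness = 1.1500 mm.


Formula: TS = force / (width * thickness)
Substituting: TS = 115.8580 / (20.6420 * 1.1500)
Result: 4.8806 N/mm^2


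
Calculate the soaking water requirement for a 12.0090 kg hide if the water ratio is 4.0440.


Formula: Water = hide_weight * ratio
Substituting: Water = 12.0090 * 4.0440
Result: 48.5644 kg


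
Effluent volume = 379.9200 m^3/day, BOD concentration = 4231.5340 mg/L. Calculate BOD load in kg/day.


Formula: BOD_load = volume * conc / 1000
Substituting: BOD_load = 379.9200 * 4231.5340 / 1000
Result: 1607.6444 kg/day


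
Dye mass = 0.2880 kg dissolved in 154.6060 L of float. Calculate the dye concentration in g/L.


Formula: Conc = dye_mass(kg) / volume(L) * 1000
Substituting: Conc = 0.2880 / 154.6060 * 1000
Result: 1.8628 g/L


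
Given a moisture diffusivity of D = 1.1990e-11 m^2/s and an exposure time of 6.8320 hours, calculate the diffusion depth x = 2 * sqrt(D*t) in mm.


t = 6.8320 hr * 3600 = 24595.2000 s
D * t = 1.1990e-11 * 24595.2000 = 2.9490e-07
x = 2 * sqrt(D*t) = 2 * sqrt(2.9490e-07) = 0.00108609 m = 1.0861 mm


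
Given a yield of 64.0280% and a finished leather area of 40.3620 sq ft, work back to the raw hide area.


Formula: raw = finished * 100 / yield
Substituting: raw = 40.3620 * 100 / 64.0280
Result: 63.0380 sq ft


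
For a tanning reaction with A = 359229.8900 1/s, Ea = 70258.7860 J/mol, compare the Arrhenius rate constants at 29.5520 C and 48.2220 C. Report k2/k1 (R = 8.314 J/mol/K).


T1 = 29.5520 + 273.15 = 302.7020 K; T2 = 48.2220 + 273.15 = 321.3720 K
k1 = A * exp(-Ea/(R*T1)) = 359229.8900 * exp(-70258.7860/(8.314*302.7020)) = 2.6977e-07 1/s
k2 = A * exp(-Ea/(R*T2)) = 359229.8900 * exp(-70258.7860/(8.314*321.3720)) = 1.3657e-06 1/s
k2/k1 = 1.3657e-06 / 2.6977e-07 = 5.0625


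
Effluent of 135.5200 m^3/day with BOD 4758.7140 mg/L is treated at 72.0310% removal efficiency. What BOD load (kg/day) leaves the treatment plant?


Load_in = volume * conc / 1000 = 135.5200 * 4758.7140 / 1000 = 644.9009 kg/day
Removed = Load_in * eff / 100 = 644.9009 * 72.0310 / 100 = 464.5286 kg/day
Load_out = Load_in - Removed = 644.9009 - 464.5286 = 180.3723 kg/day


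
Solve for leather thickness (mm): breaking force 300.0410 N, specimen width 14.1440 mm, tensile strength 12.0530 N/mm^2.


Formula: t = F / (TS * w)
Substituting: t = 300.0410 / (12.0530 * 14.1440)
Result: 1.7600 mm


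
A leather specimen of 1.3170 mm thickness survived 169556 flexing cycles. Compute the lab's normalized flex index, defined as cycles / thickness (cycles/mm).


Formula: Index = cycles / thickness
Substituting: Index = 169556 / 1.3170
Result: 128744.1154 cycles/mm


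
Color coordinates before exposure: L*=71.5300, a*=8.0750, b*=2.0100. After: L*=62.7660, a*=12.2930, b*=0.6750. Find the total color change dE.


dL = -8.7640, da = 4.2180, db = -1.3350
dE = sqrt((-8.7640)^2 + 4.2180^2 + (-1.3350)^2) = 9.8174


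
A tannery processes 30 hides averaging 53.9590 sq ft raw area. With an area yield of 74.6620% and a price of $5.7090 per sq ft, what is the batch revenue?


Raw_total = N * avg_area = 30 * 53.9590 = 1618.7700 sq ft
Finished = Raw_total * yield / 100 = 1618.7700 * 74.6620 / 100 = 1208.6061 sq ft
Value = Finished * price = 1208.6061 * 5.7090 = 6899.9320 $


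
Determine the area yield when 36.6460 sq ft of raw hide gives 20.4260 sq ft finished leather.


Formula: Yield = finished / raw * 100
Substituting: Yield = 20.4260 / 36.6460 * 100
Result: 55.7387 %


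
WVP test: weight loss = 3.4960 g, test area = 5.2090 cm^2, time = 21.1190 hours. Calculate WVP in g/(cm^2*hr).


Formula: WVP = loss / (area * time)
Substituting: WVP = 3.4960 / (5.2090 * 21.1190)
Result: 0.0317793 g/(cm^2*hr)


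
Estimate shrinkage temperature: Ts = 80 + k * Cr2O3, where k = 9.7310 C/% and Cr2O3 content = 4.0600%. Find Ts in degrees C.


Formula: Ts = 80 + k * Cr2O3
Substituting: Ts = 80 + 9.7310 * 4.0600
Result: 119.5079 C


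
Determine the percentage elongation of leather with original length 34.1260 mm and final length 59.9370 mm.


Formula: Elongation = (Lf - L0) / L0 * 100
Substituting: Elongation = (59.9370 - 34.1260) / 34.1260 * 100
Result: 75.6344 %


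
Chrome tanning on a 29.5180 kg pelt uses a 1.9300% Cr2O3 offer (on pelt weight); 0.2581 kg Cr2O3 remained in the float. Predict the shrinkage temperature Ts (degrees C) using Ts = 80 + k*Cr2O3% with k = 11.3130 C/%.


Offered = pelt * offer_pct / 100 = 29.5180 * 1.9300 / 100 = 0.5697 kg
Uptake = offered - residual = 0.5697 - 0.2581 = 0.3116 kg
Cr2O3% on pelt = uptake / pelt * 100 = 0.3116 / 29.5180 * 100 = 1.0556 %
Ts = 80 + k * Cr2O3% = 80 + 11.3130 * 1.0556 = 91.9422 C


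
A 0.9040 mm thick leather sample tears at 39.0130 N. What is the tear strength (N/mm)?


Formula: Tear strength = force / thickness
Substituting: Tear strength = 39.0130 / 0.9040
Result: 43.1560 N/mm


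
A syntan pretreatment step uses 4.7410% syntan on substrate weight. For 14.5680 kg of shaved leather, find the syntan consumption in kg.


Formula: Syntan = substrate * pct / 100
Substituting: Syntan = 14.5680 * 4.7410 / 100
Result: 0.6907 kg


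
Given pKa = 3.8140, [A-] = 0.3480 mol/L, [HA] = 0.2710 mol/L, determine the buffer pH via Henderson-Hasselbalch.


ratio = [A-] / [HA] = 0.3480 / 0.2710 = 1.2841
log10(ratio) = 0.1086
pH = pKa + log10(ratio) = 3.8140 + 0.1086 = 3.9226


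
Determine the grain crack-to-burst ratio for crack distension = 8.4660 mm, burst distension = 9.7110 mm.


Formula: Ratio = crack / burst
Substituting: Ratio = 8.4660 / 9.7110
Result: 0.8718


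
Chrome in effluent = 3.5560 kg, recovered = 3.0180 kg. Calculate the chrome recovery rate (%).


Formula: Recovery = recovered / input * 100
Substituting: Recovery = 3.0180 / 3.5560 * 100
Result: 84.8706 %


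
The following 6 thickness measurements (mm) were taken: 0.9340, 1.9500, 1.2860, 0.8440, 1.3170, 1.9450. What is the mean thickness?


Formula: Average = sum / n
Substituting: Average = 8.2760 / 6
Result: 1.3793 mm


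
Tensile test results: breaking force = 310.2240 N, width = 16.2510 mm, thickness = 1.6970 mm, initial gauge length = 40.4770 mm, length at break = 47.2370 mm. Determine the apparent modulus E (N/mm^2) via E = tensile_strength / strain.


TS = F / (w * t) = 310.2240 / (16.2510 * 1.6970) = 11.2490 N/mm^2
strain = (Lf - L0) / L0 = (47.2370 - 40.4770) / 40.4770 = 0.1670
E = TS / strain = 11.2490 / 0.1670 = 67.3558 N/mm^2


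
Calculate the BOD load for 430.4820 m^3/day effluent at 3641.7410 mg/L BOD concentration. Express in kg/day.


Formula: BOD_load = volume * conc / 1000
Substituting: BOD_load = 430.4820 * 3641.7410 / 1000
Result: 1567.7039 kg/day


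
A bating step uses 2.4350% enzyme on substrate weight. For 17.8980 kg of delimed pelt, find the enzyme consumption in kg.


Formula: Enzyme = substrate * pct / 100
Substituting: Enzyme = 17.8980 * 2.4350 / 100
Result: 0.4358 kg


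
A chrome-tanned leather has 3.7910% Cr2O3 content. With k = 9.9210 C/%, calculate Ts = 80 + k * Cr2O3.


Formula: Ts = 80 + k * Cr2O3
Substituting: Ts = 80 + 9.9210 * 3.7910
Result: 117.6105 C


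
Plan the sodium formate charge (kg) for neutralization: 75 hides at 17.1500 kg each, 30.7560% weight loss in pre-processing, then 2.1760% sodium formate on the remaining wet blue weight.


Total_raw = N * avg_wt = 75 * 17.1500 = 1286.2500 kg
Substrate = Total_raw * (1 - loss/100) = 1286.2500 * (1 - 30.7560/100) = 890.6509 kg
Neutralizer = Substrate * pct / 100 = 890.6509 * 2.1760 / 100 = 19.3806 kg


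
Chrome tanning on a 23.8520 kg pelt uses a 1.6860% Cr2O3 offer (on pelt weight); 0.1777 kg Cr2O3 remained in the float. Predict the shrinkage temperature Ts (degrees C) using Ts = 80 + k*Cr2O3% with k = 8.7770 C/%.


Offered = pelt * offer_pct / 100 = 23.8520 * 1.6860 / 100 = 0.4021 kg
Uptake = offered - residual = 0.4021 - 0.1777 = 0.2244 kg
Cr2O3% on pelt = uptake / pelt * 100 = 0.2244 / 23.8520 * 100 = 0.9410 %
Ts = 80 + k * Cr2O3% = 80 + 8.7770 * 0.9410 = 88.2591 C


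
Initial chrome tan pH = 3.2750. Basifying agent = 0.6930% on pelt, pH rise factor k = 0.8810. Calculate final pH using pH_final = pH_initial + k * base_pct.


Formula: pH_final = pH_initial + k * base_pct
Substituting: pH_final = 3.2750 + 0.8810 * 0.6930
Result: 3.8855


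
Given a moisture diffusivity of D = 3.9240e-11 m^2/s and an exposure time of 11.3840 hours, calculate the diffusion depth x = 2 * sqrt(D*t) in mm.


t = 11.3840 hr * 3600 = 40982.4000 s
D * t = 3.9240e-11 * 40982.4000 = 1.6081e-06
x = 2 * sqrt(D*t) = 2 * sqrt(1.6081e-06) = 0.00253626 m = 2.5363 mm


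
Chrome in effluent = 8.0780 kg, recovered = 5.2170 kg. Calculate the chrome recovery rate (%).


Formula: Recovery = recovered / input * 100
Substituting: Recovery = 5.2170 / 8.0780 * 100
Result: 64.5828 %


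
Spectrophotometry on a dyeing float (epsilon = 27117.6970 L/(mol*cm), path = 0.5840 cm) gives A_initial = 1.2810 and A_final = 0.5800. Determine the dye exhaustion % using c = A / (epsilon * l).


c_initial = A_i / (epsilon * l) = 1.2810 / (27117.6970 * 0.5840) = 8.0888e-05 mol/L
c_final = A_f / (epsilon * l) = 0.5800 / (27117.6970 * 0.5840) = 3.6624e-05 mol/L
Exhaustion = (c_initial - c_final) / c_initial * 100 = (8.0888e-05 - 3.6624e-05) / 8.0888e-05 * 100 = 54.7229 %


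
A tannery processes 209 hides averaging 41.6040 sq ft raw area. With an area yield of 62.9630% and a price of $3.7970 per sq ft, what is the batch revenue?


Raw_total = N * avg_area = 209 * 41.6040 = 8695.2360 sq ft
Finished = Raw_total * yield / 100 = 8695.2360 * 62.9630 / 100 = 5474.7814 sq ft
Value = Finished * price = 5474.7814 * 3.7970 = 20787.7451 $


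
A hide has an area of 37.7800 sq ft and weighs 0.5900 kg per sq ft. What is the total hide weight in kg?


Formula: Weight = area * weight_per_sqft
Substituting: Weight = 37.7800 * 0.5900
Result: 22.2902 kg


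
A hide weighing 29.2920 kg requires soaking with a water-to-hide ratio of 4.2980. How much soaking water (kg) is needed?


Formula: Water = hide_weight * ratio
Substituting: Water = 29.2920 * 4.2980
Result: 125.8970 kg


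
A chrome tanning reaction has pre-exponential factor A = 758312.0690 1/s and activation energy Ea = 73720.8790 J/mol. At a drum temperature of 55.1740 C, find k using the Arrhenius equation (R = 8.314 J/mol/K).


T_K = T_C + 273.15 = 55.1740 + 273.15 = 328.3240 K
exponent = -Ea / (R * T_K) = -73720.8790 / (8.314 * 328.3240) = -27.0071
k = A * exp(exponent) = 758312.0690 * exp(-27.0071) = 1.4152e-06 1/s


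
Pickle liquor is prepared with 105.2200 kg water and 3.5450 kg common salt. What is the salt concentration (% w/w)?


Formula: Conc = salt / (water + salt) * 100
Substituting: Conc = 3.5450 / (105.2200 + 3.5450) * 100
Result: 3.2593 %


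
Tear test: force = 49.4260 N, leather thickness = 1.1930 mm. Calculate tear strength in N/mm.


Formula: Tear strength = force / thickness
Substituting: Tear strength = 49.4260 / 1.1930
Result: 41.4300 N/mm


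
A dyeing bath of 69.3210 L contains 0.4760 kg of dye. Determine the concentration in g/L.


Formula: Conc = dye_mass(kg) / volume(L) * 1000
Substituting: Conc = 0.4760 / 69.3210 * 1000
Result: 6.8666 g/L


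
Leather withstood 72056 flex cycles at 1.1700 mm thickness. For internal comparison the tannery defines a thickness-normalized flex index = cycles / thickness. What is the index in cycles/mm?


Formula: Index = cycles / thickness
Substituting: Index = 72056 / 1.1700
Result: 61586.3248 cycles/mm


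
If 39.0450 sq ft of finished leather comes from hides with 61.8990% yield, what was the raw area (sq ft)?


Formula: raw = finished * 100 / yield
Substituting: raw = 39.0450 * 100 / 61.8990
Result: 63.0786 sq ft


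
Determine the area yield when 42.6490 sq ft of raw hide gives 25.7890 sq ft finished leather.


Formula: Yield = finished / raw * 100
Substituting: Yield = 25.7890 / 42.6490 * 100
Result: 60.4680 %


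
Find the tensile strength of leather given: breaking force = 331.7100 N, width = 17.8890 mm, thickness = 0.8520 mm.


Formula: TS = force / (width * thickness)
Substituting: TS = 331.7100 / (17.8890 * 0.8520)
Result: 21.7637 N/mm^2


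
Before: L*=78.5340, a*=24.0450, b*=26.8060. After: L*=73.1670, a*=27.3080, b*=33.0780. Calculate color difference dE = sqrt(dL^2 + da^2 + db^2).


dL = -5.3670, da = 3.2630, db = 6.2720
dE = sqrt((-5.3670)^2 + 3.2630^2 + 6.2720^2) = 8.8764


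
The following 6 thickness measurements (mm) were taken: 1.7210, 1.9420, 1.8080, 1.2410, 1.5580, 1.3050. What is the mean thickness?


Formula: Average = sum / n
Substituting: Average = 9.5750 / 6
Result: 1.5958 mm


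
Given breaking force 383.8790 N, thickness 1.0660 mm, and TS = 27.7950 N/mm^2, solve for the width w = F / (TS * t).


Formula: w = F / (TS * t)
Substituting: w = 383.8790 / (27.7950 * 1.0660)
Result: 12.9560 mm


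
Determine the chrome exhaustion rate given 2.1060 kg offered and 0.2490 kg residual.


Formula: Uptake = (offered - residual) / offered * 100
Substituting: Uptake = (2.1060 - 0.2490) / 2.1060 * 100
Result: 88.1766 %


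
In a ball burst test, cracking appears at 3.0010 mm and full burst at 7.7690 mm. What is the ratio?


Formula: Ratio = crack / burst
Substituting: Ratio = 3.0010 / 7.7690
Result: 0.3863


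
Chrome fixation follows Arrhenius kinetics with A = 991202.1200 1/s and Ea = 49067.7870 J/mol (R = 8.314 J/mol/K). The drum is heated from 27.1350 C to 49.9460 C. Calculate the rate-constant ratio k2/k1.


T1 = 27.1350 + 273.15 = 300.2850 K; T2 = 49.9460 + 273.15 = 323.0960 K
k1 = A * exp(-Ea/(R*T1)) = 991202.1200 * exp(-49067.7870/(8.314*300.2850)) = 0.00288737 1/s
k2 = A * exp(-Ea/(R*T2)) = 991202.1200 * exp(-49067.7870/(8.314*323.0960)) = 0.0115646 1/s
k2/k1 = 0.0115646 / 0.00288737 = 4.0052


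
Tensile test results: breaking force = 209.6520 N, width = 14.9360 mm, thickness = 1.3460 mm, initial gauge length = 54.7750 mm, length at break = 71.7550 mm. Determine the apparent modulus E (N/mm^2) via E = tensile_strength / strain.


TS = F / (w * t) = 209.6520 / (14.9360 * 1.3460) = 10.4284 N/mm^2
strain = (Lf - L0) / L0 = (71.7550 - 54.7750) / 54.7750 = 0.3100
E = TS / strain = 10.4284 / 0.3100 = 33.6406 N/mm^2


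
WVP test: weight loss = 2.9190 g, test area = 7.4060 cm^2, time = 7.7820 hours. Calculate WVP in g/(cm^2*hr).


Formula: WVP = loss / (area * time)
Substituting: WVP = 2.9190 / (7.4060 * 7.7820)
Result: 0.0506476 g/(cm^2*hr)


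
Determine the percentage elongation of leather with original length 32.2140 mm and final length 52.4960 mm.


Formula: Elongation = (Lf - L0) / L0 * 100
Substituting: Elongation = (52.4960 - 32.2140) / 32.2140 * 100
Result: 62.9602 %


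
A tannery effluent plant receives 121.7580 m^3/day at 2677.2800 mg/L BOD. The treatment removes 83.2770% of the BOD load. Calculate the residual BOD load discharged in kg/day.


Load_in = volume * conc / 1000 = 121.7580 * 2677.2800 / 1000 = 325.9803 kg/day
Removed = Load_in * eff / 100 = 325.9803 * 83.2770 / 100 = 271.4666 kg/day
Load_out = Load_in - Removed = 325.9803 - 271.4666 = 54.5137 kg/day


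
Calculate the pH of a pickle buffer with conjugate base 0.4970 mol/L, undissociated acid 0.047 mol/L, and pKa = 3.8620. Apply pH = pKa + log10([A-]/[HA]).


ratio = [A-] / [HA] = 0.4970 / 0.047 = 10.5745
log10(ratio) = 1.0243
pH = pKa + log10(ratio) = 3.8620 + 1.0243 = 4.8863


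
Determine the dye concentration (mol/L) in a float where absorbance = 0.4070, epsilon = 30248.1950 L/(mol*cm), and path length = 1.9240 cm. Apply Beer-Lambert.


Formula: c = A / (epsilon * l)
Substituting: c = 0.4070 / (30248.1950 * 1.9240)
Result: 6.9934e-06 mol/L


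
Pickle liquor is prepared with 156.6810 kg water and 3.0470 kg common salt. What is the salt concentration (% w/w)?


Formula: Conc = salt / (water + salt) * 100
Substituting: Conc = 3.0470 / (156.6810 + 3.0470) * 100
Result: 1.9076 %


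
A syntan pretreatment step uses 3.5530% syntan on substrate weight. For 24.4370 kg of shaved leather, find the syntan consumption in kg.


Formula: Syntan = substrate * pct / 100
Substituting: Syntan = 24.4370 * 3.5530 / 100
Result: 0.8682 kg


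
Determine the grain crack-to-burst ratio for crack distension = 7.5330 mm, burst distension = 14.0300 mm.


Formula: Ratio = crack / burst
Substituting: Ratio = 7.5330 / 14.0300
Result: 0.5369


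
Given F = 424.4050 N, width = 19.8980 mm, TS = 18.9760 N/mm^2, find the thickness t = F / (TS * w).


Formula: t = F / (TS * w)
Substituting: t = 424.4050 / (18.9760 * 19.8980)
Result: 1.1240 mm


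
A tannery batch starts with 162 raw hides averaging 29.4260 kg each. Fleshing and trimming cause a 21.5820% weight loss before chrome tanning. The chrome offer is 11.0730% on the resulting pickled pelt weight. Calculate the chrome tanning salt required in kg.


Total_raw = N * avg_wt = 162 * 29.4260 = 4767.0120 kg
Substrate = Total_raw * (1 - loss/100) = 4767.0120 * (1 - 21.5820/100) = 3738.1955 kg
Chrome = Substrate * pct / 100 = 3738.1955 * 11.0730 / 100 = 413.9304 kg


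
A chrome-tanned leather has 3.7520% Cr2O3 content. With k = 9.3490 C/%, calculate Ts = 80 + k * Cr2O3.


Formula: Ts = 80 + k * Cr2O3
Substituting: Ts = 80 + 9.3490 * 3.7520
Result: 115.0774 C


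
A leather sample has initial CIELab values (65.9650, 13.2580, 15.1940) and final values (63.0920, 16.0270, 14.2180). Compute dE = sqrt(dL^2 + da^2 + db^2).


dL = -2.8730, da = 2.7690, db = -0.9760
dE = sqrt((-2.8730)^2 + 2.7690^2 + (-0.9760)^2) = 4.1078


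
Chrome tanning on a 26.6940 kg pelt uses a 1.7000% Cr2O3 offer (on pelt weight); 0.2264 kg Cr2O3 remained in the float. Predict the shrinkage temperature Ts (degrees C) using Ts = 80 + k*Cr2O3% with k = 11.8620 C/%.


Offered = pelt * offer_pct / 100 = 26.6940 * 1.7000 / 100 = 0.4538 kg
Uptake = offered - residual = 0.4538 - 0.2264 = 0.2274 kg
Cr2O3% on pelt = uptake / pelt * 100 = 0.2274 / 26.6940 * 100 = 0.8519 %
Ts = 80 + k * Cr2O3% = 80 + 11.8620 * 0.8519 = 90.1049 C


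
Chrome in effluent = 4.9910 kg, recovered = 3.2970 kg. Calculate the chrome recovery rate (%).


Formula: Recovery = recovered / input * 100
Substituting: Recovery = 3.2970 / 4.9910 * 100
Result: 66.0589 %


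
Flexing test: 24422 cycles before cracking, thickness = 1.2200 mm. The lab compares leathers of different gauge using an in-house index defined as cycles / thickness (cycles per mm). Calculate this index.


Formula: Index = cycles / thickness
Substituting: Index = 24422 / 1.2200
Result: 20018.0328 cycles/mm


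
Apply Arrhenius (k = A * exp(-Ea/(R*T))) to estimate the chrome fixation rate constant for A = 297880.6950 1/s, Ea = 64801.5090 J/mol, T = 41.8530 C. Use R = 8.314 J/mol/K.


T_K = T_C + 273.15 = 41.8530 + 273.15 = 315.0030 K
exponent = -Ea / (R * T_K) = -64801.5090 / (8.314 * 315.0030) = -24.7435
k = A * exp(exponent) = 297880.6950 * exp(-24.7435) = 5.3468e-06 1/s


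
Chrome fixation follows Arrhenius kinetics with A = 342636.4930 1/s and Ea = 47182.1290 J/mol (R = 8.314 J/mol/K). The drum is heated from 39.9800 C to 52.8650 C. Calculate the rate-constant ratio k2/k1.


T1 = 39.9800 + 273.15 = 313.1300 K; T2 = 52.8650 + 273.15 = 326.0150 K
k1 = A * exp(-Ea/(R*T1)) = 342636.4930 * exp(-47182.1290/(8.314*313.1300)) = 0.00461194 1/s
k2 = A * exp(-Ea/(R*T2)) = 342636.4930 * exp(-47182.1290/(8.314*326.0150)) = 0.00943985 1/s
k2/k1 = 0.00943985 / 0.00461194 = 2.0468


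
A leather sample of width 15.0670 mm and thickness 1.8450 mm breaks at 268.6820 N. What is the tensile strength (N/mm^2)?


Formula: TS = force / (width * thickness)
Substituting: TS = 268.6820 / (15.0670 * 1.8450)
Result: 9.6653 N/mm^2


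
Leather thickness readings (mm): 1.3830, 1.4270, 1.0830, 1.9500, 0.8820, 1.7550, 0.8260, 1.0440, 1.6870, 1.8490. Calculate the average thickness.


Formula: Average = sum / n
Substituting: Average = 13.8860 / 10
Result: 1.3886 mm


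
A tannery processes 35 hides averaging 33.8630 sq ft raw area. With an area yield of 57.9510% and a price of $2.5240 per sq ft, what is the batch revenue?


Raw_total = N * avg_area = 35 * 33.8630 = 1185.2050 sq ft
Finished = Raw_total * yield / 100 = 1185.2050 * 57.9510 / 100 = 686.8381 sq ft
Value = Finished * price = 686.8381 * 2.5240 = 1733.5795 $


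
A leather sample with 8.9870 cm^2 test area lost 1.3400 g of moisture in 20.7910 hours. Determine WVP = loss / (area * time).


Formula: WVP = loss / (area * time)
Substituting: WVP = 1.3400 / (8.9870 * 20.7910)
Result: 0.00717158 g/(cm^2*hr)


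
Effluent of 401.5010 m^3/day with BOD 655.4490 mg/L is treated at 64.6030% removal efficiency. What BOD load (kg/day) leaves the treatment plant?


Load_in = volume * conc / 1000 = 401.5010 * 655.4490 / 1000 = 263.1634 kg/day
Removed = Load_in * eff / 100 = 263.1634 * 64.6030 / 100 = 170.0115 kg/day
Load_out = Load_in - Removed = 263.1634 - 170.0115 = 93.1520 kg/day


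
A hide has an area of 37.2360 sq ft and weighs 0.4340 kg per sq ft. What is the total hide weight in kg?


Formula: Weight = area * weight_per_sqft
Substituting: Weight = 37.2360 * 0.4340
Result: 16.1604 kg


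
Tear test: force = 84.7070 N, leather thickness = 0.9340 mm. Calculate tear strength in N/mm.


Formula: Tear strength = force / thickness
Substituting: Tear strength = 84.7070 / 0.9340
Result: 90.6927 N/mm


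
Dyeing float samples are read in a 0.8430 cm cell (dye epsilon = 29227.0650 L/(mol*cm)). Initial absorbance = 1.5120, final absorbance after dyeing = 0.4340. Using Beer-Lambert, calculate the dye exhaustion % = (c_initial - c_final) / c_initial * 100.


c_initial = A_i / (epsilon * l) = 1.5120 / (29227.0650 * 0.8430) = 6.1368e-05 mol/L
c_final = A_f / (epsilon * l) = 0.4340 / (29227.0650 * 0.8430) = 1.7615e-05 mol/L
Exhaustion = (c_initial - c_final) / c_initial * 100 = (6.1368e-05 - 1.7615e-05) / 6.1368e-05 * 100 = 71.2963 %


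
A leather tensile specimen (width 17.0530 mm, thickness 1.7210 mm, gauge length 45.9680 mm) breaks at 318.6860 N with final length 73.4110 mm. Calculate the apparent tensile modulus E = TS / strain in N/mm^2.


TS = F / (w * t) = 318.6860 / (17.0530 * 1.7210) = 10.8588 N/mm^2
strain = (Lf - L0) / L0 = (73.4110 - 45.9680) / 45.9680 = 0.5970
E = TS / strain = 10.8588 / 0.5970 = 18.1889 N/mm^2


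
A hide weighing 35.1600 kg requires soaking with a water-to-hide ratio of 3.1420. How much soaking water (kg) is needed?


Formula: Water = hide_weight * ratio
Substituting: Water = 35.1600 * 3.1420
Result: 110.4727 kg


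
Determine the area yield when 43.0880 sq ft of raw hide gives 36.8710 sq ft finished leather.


Formula: Yield = finished / raw * 100
Substituting: Yield = 36.8710 / 43.0880 * 100
Result: 85.5714 %


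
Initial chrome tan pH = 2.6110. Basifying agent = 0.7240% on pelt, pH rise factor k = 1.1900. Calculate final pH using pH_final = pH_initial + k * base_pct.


Formula: pH_final = pH_initial + k * base_pct
Substituting: pH_final = 2.6110 + 1.1900 * 0.7240
Result: 3.4726


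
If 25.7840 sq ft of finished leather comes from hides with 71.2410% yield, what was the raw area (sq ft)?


Formula: raw = finished * 100 / yield
Substituting: raw = 25.7840 * 100 / 71.2410
Result: 36.1926 sq ft


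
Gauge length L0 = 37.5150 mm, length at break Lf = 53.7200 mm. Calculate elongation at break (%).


Formula: Elongation = (Lf - L0) / L0 * 100
Substituting: Elongation = (53.7200 - 37.5150) / 37.5150 * 100
Result: 43.1961 %


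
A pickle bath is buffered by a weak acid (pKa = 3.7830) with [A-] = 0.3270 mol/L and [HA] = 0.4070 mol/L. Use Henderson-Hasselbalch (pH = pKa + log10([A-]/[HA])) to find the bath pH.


ratio = [A-] / [HA] = 0.3270 / 0.4070 = 0.8034
log10(ratio) = -0.0950467
pH = pKa + log10(ratio) = 3.7830 - 0.0950467 = 3.6880


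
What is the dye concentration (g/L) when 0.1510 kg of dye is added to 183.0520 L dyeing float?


Formula: Conc = dye_mass(kg) / volume(L) * 1000
Substituting: Conc = 0.1510 / 183.0520 * 1000
Result: 0.8249 g/L


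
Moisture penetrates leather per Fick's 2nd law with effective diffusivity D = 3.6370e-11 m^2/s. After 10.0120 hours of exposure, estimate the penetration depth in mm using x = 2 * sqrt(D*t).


t = 10.0120 hr * 3600 = 36043.2000 s
D * t = 3.6370e-11 * 36043.2000 = 1.3109e-06
x = 2 * sqrt(D*t) = 2 * sqrt(1.3109e-06) = 0.00228988 m = 2.2899 mm
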